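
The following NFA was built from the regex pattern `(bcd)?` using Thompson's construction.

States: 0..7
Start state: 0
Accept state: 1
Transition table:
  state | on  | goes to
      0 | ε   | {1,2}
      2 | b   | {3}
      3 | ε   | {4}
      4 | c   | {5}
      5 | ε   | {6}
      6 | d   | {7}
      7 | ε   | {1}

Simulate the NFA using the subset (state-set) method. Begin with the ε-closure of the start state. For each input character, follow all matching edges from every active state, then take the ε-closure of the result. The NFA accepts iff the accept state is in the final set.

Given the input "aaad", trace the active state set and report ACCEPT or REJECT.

initial (ε-close {0}): {0,1,2}
'a' @ 1: {}  — dead — no transitions
rest 'aad' ignored (set empty)
after full input: {}  (accept=1 not in)

Answer: REJECT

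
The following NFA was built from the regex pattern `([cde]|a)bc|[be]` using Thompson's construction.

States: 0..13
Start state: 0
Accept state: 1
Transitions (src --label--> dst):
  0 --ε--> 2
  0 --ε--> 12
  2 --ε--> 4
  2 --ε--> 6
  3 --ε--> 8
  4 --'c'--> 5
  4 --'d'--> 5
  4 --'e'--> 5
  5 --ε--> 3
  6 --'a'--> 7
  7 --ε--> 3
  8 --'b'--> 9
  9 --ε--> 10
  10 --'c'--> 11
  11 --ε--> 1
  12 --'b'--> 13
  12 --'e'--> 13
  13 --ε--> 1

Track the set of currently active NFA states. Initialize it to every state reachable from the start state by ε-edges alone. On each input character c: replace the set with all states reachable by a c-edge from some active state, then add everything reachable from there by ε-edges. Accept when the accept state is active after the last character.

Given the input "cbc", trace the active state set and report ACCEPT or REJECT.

Answer: ACCEPT

Trace:
start: ε-closure({0}) = {0,2,4,6,12}
'c' @ 1: {3,5,8}
'b' @ 2: {9,10}
'c' @ 3: {1,11}  [accepting]
end set {1,11} — state 1 in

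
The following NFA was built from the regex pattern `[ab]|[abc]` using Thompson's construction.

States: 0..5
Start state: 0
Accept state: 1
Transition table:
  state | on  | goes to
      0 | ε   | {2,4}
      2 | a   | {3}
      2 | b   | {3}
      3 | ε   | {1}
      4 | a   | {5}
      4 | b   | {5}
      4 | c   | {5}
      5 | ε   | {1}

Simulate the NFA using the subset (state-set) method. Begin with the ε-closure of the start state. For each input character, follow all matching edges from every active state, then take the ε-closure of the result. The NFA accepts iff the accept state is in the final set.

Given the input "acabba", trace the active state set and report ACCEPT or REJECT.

Answer: REJECT

Derivation:
initial (ε-close {0}): {0,2,4}
'a' @ 1: {1,3,5}  (accept∈set)
'c' @ 2: {}  — dead — no transitions
rest 'abba' ignored (set empty)
final: {}; accept 1 not in set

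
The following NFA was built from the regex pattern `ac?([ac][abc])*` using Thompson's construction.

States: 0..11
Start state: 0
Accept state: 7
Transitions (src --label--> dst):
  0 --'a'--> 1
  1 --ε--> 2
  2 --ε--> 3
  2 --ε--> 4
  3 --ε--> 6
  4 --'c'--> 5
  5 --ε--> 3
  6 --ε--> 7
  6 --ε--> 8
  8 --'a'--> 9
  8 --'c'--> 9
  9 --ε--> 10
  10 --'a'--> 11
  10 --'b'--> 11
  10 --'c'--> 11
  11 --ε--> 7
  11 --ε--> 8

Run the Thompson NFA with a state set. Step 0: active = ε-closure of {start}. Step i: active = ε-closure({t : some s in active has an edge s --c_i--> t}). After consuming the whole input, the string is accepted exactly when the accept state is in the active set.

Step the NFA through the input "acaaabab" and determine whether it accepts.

Answer: ACCEPT

Trace:
S₀ = ε-closure({0}) = {0}
'a' @ 1: {1,2,3,4,6,7,8}  [accepting]
'c' @ 2: {3,5,6,7,8,9,10}  [accepting]
'a' @ 3: {7,8,9,10,11}  [accepting]
'a' @ 4: {7,8,9,10,11}  [accepting]
'a' @ 5: {7,8,9,10,11}  [accepting]
'b' @ 6: {7,8,11}  [accepting]
'a' @ 7: {9,10}
'b' @ 8: {7,8,11}  [accepting]
after full input: {7,8,11}  (accept=7 in)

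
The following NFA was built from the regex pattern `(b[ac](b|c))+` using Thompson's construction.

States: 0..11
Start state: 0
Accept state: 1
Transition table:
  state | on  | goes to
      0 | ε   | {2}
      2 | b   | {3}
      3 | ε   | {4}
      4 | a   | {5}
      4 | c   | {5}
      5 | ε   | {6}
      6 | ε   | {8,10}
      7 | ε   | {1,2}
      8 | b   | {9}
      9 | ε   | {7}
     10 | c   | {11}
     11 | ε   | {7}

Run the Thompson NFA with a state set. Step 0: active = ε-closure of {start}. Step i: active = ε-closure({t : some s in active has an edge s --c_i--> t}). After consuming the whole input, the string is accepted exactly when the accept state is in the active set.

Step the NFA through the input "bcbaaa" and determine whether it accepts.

Answer: REJECT

Trace:
start: ε-closure({0}) = {0,2}
'b' @ 1: {3,4}
'c' @ 2: {5,6,8,10}
'b' @ 3: {1,2,7,9}  [accepting]
'a' @ 4: {}  — state set empty
rest 'aa' ignored (set empty)
after full input: {}  (accept=1 not in)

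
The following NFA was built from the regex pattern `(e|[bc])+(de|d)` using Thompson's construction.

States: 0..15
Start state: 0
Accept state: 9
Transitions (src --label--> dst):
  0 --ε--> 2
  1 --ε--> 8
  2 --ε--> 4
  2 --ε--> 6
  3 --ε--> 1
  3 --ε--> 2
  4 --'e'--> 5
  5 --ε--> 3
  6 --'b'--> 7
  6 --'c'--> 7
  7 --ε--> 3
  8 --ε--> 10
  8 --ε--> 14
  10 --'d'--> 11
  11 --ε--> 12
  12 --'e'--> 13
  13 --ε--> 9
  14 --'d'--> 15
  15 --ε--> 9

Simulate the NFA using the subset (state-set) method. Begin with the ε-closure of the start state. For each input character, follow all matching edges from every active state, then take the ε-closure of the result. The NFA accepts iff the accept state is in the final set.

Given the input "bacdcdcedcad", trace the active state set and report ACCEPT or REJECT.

initial (ε-close {0}): {0,2,4,6}
'b' @ 1: {1,2,3,4,6,7,8,10,14}
'a' @ 2: {}  — state set empty
rest 'cdcdcedcad' ignored (set empty)
final: {}; accept 9 not in set

Answer: REJECT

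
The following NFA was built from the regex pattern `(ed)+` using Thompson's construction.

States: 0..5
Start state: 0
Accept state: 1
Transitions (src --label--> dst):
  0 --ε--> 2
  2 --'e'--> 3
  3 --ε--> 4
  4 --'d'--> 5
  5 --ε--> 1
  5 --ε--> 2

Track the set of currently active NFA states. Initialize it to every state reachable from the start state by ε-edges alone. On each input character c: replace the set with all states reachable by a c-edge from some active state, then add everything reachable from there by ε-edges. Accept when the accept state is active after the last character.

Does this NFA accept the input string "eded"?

start: ε-closure({0}) = {0,2}
'e' @ 1: {3,4}
'd' @ 2: {1,2,5}  ✓accept
'e' @ 3: {3,4}
'd' @ 4: {1,2,5}  ✓accept
final: {1,2,5}; accept 1 in set

Answer: ACCEPT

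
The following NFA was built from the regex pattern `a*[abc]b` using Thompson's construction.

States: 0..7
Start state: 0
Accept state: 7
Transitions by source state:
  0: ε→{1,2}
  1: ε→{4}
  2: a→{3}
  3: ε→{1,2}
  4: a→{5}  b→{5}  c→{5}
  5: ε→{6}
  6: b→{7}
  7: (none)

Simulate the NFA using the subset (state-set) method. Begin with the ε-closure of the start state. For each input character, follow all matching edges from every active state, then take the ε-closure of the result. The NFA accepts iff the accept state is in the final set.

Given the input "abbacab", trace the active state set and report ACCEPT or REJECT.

S₀ = ε-closure({0}) = {0,1,2,4}
'a' @ 1: {1,2,3,4,5,6}
'b' @ 2: {5,6,7}  (accept∈set)
'b' @ 3: {7}  (accept∈set)
'a' @ 4: {}  — dead — no transitions
rest 'cab' ignored (set empty)
final: {}; accept 7 not in set

Answer: REJECT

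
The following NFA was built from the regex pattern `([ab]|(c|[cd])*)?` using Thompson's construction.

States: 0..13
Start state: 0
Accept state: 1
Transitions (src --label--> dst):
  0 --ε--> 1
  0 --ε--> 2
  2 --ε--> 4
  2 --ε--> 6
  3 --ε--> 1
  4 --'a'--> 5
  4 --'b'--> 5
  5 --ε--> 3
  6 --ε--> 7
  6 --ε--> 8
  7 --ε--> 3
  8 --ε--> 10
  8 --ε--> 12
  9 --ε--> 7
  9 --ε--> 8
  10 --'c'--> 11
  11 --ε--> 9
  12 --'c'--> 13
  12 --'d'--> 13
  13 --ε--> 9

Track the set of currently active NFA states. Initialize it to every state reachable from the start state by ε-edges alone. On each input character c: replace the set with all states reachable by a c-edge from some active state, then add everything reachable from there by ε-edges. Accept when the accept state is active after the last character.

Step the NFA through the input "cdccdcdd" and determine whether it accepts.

S₀ = ε-closure({0}) = {0,1,2,3,4,6,7,8,10,12}
'c' @ 1: {1,3,7,8,9,10,11,12,13}  (accept∈set)
'd' @ 2: {1,3,7,8,9,10,12,13}  (accept∈set)
'c' @ 3: {1,3,7,8,9,10,11,12,13}  (accept∈set)
'c' @ 4: {1,3,7,8,9,10,11,12,13}  (accept∈set)
'd' @ 5: {1,3,7,8,9,10,12,13}  (accept∈set)
'c' @ 6: {1,3,7,8,9,10,11,12,13}  (accept∈set)
'd' @ 7: {1,3,7,8,9,10,12,13}  (accept∈set)
'd' @ 8: {1,3,7,8,9,10,12,13}  (accept∈set)
after full input: {1,3,7,8,9,10,12,13}  (accept=1 in)

Answer: ACCEPT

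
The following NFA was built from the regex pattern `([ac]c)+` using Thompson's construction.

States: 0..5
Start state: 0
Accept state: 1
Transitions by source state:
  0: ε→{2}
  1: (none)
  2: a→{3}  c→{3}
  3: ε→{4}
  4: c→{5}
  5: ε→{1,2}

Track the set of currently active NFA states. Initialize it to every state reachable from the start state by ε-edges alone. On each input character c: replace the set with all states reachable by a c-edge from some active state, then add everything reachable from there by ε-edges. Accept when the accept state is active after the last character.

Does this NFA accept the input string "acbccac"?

Answer: REJECT

Steps:
start: ε-closure({0}) = {0,2}
'a' @ 1: {3,4}
'c' @ 2: {1,2,5}  ✓accept
'b' @ 3: {}  — state set empty
rest 'ccac' ignored (set empty)
after full input: {}  (accept=1 not in)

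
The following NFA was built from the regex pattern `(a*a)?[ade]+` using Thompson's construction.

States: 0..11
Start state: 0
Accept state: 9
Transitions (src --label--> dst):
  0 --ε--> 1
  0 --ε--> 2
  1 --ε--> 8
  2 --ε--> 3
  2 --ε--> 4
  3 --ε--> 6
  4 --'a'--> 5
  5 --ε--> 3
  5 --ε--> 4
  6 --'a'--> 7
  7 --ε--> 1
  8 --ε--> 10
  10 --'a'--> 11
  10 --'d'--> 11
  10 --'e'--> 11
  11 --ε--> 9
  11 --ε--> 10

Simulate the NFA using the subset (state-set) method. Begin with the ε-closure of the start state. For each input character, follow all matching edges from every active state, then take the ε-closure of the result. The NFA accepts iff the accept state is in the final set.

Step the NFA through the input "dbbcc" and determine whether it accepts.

Answer: REJECT

Steps:
S₀ = ε-closure({0}) = {0,1,2,3,4,6,8,10}
'd' @ 1: {9,10,11}  (accept∈set)
'b' @ 2: {}  — dead — no transitions
rest 'bcc' ignored (set empty)
end set {} — state 9 not in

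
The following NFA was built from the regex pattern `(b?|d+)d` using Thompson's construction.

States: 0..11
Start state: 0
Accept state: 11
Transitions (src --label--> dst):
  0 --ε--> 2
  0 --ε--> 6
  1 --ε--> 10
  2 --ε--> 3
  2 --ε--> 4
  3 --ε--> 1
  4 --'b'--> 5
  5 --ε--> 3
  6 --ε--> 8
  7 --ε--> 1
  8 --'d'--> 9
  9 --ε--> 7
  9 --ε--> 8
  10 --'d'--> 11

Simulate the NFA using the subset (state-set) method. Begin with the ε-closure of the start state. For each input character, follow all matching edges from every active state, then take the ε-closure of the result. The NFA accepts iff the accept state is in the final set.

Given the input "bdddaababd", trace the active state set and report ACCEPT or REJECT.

start: ε-closure({0}) = {0,1,2,3,4,6,8,10}
'b' @ 1: {1,3,5,10}
'd' @ 2: {11}  ✓accept
'd' @ 3: {}  — dead — no transitions
rest 'daababd' ignored (set empty)
final: {}; accept 11 not in set

Answer: REJECT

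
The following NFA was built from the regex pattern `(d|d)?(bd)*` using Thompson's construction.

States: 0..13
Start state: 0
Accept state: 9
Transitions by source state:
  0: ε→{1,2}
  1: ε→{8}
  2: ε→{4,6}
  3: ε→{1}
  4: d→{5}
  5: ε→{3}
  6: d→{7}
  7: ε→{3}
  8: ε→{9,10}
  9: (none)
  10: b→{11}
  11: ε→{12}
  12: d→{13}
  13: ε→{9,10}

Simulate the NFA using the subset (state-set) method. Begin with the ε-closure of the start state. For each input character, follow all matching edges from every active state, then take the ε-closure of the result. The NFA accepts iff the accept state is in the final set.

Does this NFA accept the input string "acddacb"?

Answer: REJECT

Steps:
initial (ε-close {0}): {0,1,2,4,6,8,9,10}
'a' @ 1: {}  — state set empty
rest 'cddacb' ignored (set empty)
final: {}; accept 9 not in set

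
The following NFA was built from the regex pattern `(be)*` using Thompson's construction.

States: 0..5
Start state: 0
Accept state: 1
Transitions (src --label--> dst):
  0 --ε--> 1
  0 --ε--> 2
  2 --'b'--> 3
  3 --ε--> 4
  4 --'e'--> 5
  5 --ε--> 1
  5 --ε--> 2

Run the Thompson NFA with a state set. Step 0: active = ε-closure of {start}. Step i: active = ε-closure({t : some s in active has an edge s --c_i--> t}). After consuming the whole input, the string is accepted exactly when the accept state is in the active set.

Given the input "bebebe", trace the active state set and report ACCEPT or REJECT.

S₀ = ε-closure({0}) = {0,1,2}
'b' @ 1: {3,4}
'e' @ 2: {1,2,5}  ✓accept
'b' @ 3: {3,4}
'e' @ 4: {1,2,5}  ✓accept
'b' @ 5: {3,4}
'e' @ 6: {1,2,5}  ✓accept
after full input: {1,2,5}  (accept=1 in)

Answer: ACCEPT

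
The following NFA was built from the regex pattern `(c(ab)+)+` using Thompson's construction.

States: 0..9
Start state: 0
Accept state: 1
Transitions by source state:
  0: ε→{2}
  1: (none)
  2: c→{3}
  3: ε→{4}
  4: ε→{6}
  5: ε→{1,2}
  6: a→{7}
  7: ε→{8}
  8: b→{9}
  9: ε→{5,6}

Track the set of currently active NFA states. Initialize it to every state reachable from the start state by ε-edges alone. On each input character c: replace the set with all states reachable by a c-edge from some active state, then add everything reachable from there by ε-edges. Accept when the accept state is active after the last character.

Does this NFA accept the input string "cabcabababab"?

Answer: ACCEPT

Trace:
initial (ε-close {0}): {0,2}
'c' @ 1: {3,4,6}
'a' @ 2: {7,8}
'b' @ 3: {1,2,5,6,9}  ✓accept
'c' @ 4: {3,4,6}
'a' @ 5: {7,8}
'b' @ 6: {1,2,5,6,9}  ✓accept
'a' @ 7: {7,8}
'b' @ 8: {1,2,5,6,9}  ✓accept
'a' @ 9: {7,8}
'b' @ 10: {1,2,5,6,9}  ✓accept
'a' @ 11: {7,8}
'b' @ 12: {1,2,5,6,9}  ✓accept
end set {1,2,5,6,9} — state 1 in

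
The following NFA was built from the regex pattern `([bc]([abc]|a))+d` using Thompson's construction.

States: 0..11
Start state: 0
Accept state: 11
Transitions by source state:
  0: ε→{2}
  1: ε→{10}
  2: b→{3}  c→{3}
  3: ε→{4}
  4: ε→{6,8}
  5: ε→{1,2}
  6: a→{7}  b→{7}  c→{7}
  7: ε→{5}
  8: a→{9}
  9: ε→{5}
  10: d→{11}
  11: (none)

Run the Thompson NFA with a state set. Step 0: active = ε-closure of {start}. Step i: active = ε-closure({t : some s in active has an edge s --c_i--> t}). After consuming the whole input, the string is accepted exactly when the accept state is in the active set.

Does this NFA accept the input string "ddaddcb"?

Answer: REJECT

Steps:
start: ε-closure({0}) = {0,2}
'd' @ 1: {}  — dead — no transitions
rest 'daddcb' ignored (set empty)
after full input: {}  (accept=11 not in)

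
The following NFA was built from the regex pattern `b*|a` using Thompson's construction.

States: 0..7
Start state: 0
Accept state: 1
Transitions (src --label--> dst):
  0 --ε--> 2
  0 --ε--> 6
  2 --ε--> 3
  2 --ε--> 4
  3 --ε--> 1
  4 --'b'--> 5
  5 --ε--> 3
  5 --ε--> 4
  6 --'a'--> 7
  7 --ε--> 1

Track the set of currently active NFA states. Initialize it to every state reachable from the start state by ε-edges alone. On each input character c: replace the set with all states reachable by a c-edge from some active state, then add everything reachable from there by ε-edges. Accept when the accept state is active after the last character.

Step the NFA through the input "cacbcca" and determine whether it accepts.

initial (ε-close {0}): {0,1,2,3,4,6}
'c' @ 1: {}  — state set empty
rest 'acbcca' ignored (set empty)
final: {}; accept 1 not in set

Answer: REJECT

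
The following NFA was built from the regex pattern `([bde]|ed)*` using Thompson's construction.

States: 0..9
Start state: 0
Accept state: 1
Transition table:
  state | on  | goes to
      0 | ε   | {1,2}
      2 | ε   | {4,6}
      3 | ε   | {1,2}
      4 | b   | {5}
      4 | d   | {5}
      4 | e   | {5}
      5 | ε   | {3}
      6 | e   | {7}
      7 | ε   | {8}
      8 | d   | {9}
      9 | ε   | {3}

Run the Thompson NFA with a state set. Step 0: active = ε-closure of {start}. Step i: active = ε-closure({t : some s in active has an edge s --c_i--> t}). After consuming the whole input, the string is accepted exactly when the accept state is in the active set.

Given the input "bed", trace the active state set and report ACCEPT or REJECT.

Answer: ACCEPT

Steps:
S₀ = ε-closure({0}) = {0,1,2,4,6}
'b' @ 1: {1,2,3,4,5,6}  ✓accept
'e' @ 2: {1,2,3,4,5,6,7,8}  ✓accept
'd' @ 3: {1,2,3,4,5,6,9}  ✓accept
after full input: {1,2,3,4,5,6,9}  (accept=1 in)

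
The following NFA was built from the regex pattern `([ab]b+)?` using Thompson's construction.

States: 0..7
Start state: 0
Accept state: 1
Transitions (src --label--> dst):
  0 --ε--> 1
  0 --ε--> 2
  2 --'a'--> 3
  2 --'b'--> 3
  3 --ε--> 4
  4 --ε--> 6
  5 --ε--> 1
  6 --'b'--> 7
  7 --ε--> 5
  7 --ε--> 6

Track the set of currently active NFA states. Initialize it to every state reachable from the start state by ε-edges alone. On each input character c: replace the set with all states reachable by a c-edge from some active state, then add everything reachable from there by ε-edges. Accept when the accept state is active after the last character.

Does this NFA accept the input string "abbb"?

S₀ = ε-closure({0}) = {0,1,2}
'a' @ 1: {3,4,6}
'b' @ 2: {1,5,6,7}  ✓accept
'b' @ 3: {1,5,6,7}  ✓accept
'b' @ 4: {1,5,6,7}  ✓accept
end set {1,5,6,7} — state 1 in

Answer: ACCEPT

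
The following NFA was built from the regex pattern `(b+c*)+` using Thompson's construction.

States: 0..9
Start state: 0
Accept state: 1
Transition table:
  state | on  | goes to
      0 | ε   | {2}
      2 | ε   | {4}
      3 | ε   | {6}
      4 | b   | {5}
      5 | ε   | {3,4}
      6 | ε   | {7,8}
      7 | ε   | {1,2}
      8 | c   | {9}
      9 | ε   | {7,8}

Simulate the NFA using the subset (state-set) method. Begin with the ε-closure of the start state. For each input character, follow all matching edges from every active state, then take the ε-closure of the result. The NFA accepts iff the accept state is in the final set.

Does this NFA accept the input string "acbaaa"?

Answer: REJECT

Trace:
S₀ = ε-closure({0}) = {0,2,4}
'a' @ 1: {}  — state set empty
rest 'cbaaa' ignored (set empty)
final: {}; accept 1 not in set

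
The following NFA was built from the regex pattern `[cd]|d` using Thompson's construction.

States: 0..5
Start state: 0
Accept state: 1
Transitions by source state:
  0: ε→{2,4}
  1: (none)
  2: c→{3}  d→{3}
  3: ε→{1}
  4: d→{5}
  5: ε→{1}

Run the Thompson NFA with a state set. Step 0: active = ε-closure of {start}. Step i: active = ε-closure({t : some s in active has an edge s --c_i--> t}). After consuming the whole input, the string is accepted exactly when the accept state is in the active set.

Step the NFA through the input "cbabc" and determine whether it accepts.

Answer: REJECT

Derivation:
initial (ε-close {0}): {0,2,4}
'c' @ 1: {1,3}  ✓accept
'b' @ 2: {}  — no active states
rest 'abc' ignored (set empty)
after full input: {}  (accept=1 not in)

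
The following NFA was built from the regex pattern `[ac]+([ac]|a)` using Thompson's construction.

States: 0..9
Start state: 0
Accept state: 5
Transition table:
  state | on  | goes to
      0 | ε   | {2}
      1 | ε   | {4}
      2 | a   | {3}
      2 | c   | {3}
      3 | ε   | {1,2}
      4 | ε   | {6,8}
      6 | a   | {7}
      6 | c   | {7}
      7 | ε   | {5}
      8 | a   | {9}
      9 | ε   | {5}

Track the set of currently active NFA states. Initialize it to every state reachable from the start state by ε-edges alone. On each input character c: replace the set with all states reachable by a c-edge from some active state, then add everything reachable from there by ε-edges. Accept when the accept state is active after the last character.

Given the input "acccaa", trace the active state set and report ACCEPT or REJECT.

start: ε-closure({0}) = {0,2}
'a' @ 1: {1,2,3,4,6,8}
'c' @ 2: {1,2,3,4,5,6,7,8}  [accepting]
'c' @ 3: {1,2,3,4,5,6,7,8}  [accepting]
'c' @ 4: {1,2,3,4,5,6,7,8}  [accepting]
'a' @ 5: {1,2,3,4,5,6,7,8,9}  [accepting]
'a' @ 6: {1,2,3,4,5,6,7,8,9}  [accepting]
final: {1,2,3,4,5,6,7,8,9}; accept 5 in set

Answer: ACCEPT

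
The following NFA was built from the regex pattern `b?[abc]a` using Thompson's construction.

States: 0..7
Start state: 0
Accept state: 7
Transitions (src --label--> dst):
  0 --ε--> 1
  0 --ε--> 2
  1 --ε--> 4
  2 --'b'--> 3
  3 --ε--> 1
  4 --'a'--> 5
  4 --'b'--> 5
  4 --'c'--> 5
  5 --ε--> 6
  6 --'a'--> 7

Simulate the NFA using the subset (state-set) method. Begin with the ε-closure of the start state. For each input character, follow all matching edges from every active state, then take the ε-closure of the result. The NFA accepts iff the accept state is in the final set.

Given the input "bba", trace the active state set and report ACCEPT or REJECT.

initial (ε-close {0}): {0,1,2,4}
'b' @ 1: {1,3,4,5,6}
'b' @ 2: {5,6}
'a' @ 3: {7}  (accept∈set)
final: {7}; accept 7 in set

Answer: ACCEPT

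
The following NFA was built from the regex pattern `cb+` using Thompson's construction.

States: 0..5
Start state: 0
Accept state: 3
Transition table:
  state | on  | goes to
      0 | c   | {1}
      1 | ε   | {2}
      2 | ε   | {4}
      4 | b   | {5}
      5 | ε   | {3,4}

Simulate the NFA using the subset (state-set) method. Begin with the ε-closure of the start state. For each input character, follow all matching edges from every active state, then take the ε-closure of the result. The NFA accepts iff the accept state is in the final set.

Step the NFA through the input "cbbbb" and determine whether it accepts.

S₀ = ε-closure({0}) = {0}
'c' @ 1: {1,2,4}
'b' @ 2: {3,4,5}  [accepting]
'b' @ 3: {3,4,5}  [accepting]
'b' @ 4: {3,4,5}  [accepting]
'b' @ 5: {3,4,5}  [accepting]
final: {3,4,5}; accept 3 in set

Answer: ACCEPT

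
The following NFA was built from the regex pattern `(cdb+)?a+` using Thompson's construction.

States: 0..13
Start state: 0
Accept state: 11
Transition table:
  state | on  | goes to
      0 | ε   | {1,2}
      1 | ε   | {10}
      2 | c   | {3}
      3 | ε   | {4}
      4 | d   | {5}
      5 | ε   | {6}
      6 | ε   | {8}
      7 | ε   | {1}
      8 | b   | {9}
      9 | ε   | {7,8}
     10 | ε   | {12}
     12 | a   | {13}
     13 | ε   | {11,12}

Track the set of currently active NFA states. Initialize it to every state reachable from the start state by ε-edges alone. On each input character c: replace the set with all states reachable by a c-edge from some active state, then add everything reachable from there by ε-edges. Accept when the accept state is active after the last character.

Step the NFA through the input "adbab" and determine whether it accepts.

initial (ε-close {0}): {0,1,2,10,12}
'a' @ 1: {11,12,13}  [accepting]
'd' @ 2: {}  — state set empty
rest 'bab' ignored (set empty)
end set {} — state 11 not in

Answer: REJECT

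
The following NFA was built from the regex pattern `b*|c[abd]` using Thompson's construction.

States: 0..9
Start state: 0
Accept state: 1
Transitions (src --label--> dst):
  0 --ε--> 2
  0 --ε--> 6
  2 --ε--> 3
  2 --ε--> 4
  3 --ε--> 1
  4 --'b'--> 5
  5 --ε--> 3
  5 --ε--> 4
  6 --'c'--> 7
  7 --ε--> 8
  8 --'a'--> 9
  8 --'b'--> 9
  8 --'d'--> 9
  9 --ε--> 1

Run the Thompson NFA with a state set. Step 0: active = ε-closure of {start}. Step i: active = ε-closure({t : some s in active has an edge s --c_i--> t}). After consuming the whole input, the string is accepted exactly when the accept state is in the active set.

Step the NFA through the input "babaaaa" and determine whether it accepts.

Answer: REJECT

Trace:
S₀ = ε-closure({0}) = {0,1,2,3,4,6}
'b' @ 1: {1,3,4,5}  (accept∈set)
'a' @ 2: {}  — state set empty
rest 'baaaa' ignored (set empty)
final: {}; accept 1 not in set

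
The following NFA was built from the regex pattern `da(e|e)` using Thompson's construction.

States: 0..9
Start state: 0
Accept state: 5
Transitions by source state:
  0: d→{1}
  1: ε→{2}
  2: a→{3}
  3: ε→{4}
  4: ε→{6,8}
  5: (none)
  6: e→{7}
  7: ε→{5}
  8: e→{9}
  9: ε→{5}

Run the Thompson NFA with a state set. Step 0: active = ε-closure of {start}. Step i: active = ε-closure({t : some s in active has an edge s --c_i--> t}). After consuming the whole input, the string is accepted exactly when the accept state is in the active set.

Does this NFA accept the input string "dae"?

initial (ε-close {0}): {0}
'd' @ 1: {1,2}
'a' @ 2: {3,4,6,8}
'e' @ 3: {5,7,9}  (accept∈set)
final: {5,7,9}; accept 5 in set

Answer: ACCEPT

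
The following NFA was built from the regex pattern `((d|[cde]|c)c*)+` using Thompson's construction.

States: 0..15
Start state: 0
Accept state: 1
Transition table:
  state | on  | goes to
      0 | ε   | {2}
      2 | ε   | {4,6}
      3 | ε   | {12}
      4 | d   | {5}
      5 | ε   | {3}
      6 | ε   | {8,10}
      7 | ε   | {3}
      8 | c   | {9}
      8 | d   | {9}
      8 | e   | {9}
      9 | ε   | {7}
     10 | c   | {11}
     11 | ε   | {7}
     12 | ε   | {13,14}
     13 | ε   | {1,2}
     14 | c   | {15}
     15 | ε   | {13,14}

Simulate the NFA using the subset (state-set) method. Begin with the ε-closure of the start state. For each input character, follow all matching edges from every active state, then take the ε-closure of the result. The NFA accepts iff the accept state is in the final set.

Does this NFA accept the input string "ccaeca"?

Answer: REJECT

Derivation:
S₀ = ε-closure({0}) = {0,2,4,6,8,10}
'c' @ 1: {1,2,3,4,6,7,8,9,10,11,12,13,14}  ✓accept
'c' @ 2: {1,2,3,4,6,7,8,9,10,11,12,13,14,15}  ✓accept
'a' @ 3: {}  — state set empty
rest 'eca' ignored (set empty)
end set {} — state 1 not in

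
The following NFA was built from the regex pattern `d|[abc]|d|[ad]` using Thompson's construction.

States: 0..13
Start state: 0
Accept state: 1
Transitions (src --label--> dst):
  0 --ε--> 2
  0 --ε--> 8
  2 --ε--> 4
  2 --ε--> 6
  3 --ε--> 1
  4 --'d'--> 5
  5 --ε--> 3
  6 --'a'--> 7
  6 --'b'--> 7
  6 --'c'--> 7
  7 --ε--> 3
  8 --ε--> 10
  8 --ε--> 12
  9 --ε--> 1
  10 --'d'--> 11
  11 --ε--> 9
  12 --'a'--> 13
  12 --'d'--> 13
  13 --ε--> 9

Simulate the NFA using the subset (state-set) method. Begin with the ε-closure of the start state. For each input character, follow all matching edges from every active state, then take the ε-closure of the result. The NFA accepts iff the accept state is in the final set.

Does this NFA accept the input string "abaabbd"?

Answer: REJECT

Steps:
S₀ = ε-closure({0}) = {0,2,4,6,8,10,12}
'a' @ 1: {1,3,7,9,13}  (accept∈set)
'b' @ 2: {}  — state set empty
rest 'aabbd' ignored (set empty)
after full input: {}  (accept=1 not in)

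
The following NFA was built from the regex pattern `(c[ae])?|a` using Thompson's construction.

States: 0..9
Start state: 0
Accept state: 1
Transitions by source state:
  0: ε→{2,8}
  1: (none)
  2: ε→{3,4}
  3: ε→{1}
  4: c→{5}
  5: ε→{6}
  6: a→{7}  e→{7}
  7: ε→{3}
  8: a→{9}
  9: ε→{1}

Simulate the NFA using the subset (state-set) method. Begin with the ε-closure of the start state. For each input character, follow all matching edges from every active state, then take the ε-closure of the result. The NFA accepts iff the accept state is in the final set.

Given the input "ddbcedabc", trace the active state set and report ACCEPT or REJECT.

initial (ε-close {0}): {0,1,2,3,4,8}
'd' @ 1: {}  — state set empty
rest 'dbcedabc' ignored (set empty)
final: {}; accept 1 not in set

Answer: REJECT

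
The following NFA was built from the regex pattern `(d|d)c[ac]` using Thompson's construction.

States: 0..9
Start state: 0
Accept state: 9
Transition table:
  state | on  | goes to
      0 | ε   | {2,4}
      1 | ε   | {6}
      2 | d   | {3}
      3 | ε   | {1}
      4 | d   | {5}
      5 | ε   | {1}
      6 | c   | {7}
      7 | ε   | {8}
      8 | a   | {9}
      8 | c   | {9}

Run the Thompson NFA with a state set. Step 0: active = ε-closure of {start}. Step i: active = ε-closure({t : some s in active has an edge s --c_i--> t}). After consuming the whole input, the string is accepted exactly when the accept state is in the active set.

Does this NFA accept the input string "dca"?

Answer: ACCEPT

Trace:
start: ε-closure({0}) = {0,2,4}
'd' @ 1: {1,3,5,6}
'c' @ 2: {7,8}
'a' @ 3: {9}  ✓accept
after full input: {9}  (accept=9 in)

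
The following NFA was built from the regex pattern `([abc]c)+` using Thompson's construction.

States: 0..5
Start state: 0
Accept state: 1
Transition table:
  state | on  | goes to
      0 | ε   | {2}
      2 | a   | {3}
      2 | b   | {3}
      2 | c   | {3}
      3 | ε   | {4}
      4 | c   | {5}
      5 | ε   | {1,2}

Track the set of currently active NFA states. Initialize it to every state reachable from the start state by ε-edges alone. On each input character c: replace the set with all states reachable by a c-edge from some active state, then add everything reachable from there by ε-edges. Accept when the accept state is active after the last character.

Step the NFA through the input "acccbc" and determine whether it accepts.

S₀ = ε-closure({0}) = {0,2}
'a' @ 1: {3,4}
'c' @ 2: {1,2,5}  [accepting]
'c' @ 3: {3,4}
'c' @ 4: {1,2,5}  [accepting]
'b' @ 5: {3,4}
'c' @ 6: {1,2,5}  [accepting]
after full input: {1,2,5}  (accept=1 in)

Answer: ACCEPT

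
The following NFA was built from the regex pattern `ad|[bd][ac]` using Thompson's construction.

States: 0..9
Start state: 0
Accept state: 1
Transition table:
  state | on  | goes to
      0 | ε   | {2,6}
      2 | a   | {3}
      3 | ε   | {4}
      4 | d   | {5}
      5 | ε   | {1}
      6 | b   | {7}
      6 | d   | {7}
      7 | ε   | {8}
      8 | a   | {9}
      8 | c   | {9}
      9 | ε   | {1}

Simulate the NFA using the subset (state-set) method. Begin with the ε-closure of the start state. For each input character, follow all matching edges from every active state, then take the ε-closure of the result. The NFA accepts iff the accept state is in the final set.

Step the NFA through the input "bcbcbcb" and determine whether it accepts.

start: ε-closure({0}) = {0,2,6}
'b' @ 1: {7,8}
'c' @ 2: {1,9}  (accept∈set)
'b' @ 3: {}  — no active states
rest 'cbcb' ignored (set empty)
after full input: {}  (accept=1 not in)

Answer: REJECT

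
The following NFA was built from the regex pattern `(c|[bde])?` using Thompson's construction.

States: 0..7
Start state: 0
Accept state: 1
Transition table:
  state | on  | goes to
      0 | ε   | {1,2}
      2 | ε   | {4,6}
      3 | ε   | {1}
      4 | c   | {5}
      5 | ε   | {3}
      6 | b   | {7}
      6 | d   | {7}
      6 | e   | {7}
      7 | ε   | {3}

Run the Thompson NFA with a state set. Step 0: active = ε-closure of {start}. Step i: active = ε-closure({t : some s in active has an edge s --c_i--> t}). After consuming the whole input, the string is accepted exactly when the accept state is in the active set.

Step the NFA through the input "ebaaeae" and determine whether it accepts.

initial (ε-close {0}): {0,1,2,4,6}
'e' @ 1: {1,3,7}  (accept∈set)
'b' @ 2: {}  — no active states
rest 'aaeae' ignored (set empty)
final: {}; accept 1 not in set

Answer: REJECT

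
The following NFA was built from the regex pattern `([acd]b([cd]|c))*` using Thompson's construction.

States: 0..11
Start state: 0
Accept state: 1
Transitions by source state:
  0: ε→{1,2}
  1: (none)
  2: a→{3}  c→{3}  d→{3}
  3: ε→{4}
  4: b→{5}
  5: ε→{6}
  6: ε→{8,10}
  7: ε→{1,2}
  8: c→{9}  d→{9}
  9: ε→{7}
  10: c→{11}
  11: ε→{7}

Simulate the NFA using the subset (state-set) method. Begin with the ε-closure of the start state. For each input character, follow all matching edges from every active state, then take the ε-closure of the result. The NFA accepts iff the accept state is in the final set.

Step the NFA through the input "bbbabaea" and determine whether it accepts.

Answer: REJECT

Derivation:
start: ε-closure({0}) = {0,1,2}
'b' @ 1: {}  — dead — no transitions
rest 'bbabaea' ignored (set empty)
end set {} — state 1 not in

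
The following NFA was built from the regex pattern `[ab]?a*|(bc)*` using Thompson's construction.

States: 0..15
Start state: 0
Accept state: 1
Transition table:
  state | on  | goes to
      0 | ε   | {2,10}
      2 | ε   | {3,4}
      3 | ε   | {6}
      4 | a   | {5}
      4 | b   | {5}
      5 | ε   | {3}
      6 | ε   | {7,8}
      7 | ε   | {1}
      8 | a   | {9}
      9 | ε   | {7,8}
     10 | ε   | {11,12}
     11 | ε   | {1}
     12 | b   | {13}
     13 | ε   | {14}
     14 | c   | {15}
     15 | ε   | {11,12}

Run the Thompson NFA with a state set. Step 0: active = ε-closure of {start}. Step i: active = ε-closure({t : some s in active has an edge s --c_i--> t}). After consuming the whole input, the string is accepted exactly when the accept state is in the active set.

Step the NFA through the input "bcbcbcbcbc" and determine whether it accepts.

start: ε-closure({0}) = {0,1,2,3,4,6,7,8,10,11,12}
'b' @ 1: {1,3,5,6,7,8,13,14}  (accept∈set)
'c' @ 2: {1,11,12,15}  (accept∈set)
'b' @ 3: {13,14}
'c' @ 4: {1,11,12,15}  (accept∈set)
'b' @ 5: {13,14}
'c' @ 6: {1,11,12,15}  (accept∈set)
'b' @ 7: {13,14}
'c' @ 8: {1,11,12,15}  (accept∈set)
'b' @ 9: {13,14}
'c' @ 10: {1,11,12,15}  (accept∈set)
end set {1,11,12,15} — state 1 in

Answer: ACCEPT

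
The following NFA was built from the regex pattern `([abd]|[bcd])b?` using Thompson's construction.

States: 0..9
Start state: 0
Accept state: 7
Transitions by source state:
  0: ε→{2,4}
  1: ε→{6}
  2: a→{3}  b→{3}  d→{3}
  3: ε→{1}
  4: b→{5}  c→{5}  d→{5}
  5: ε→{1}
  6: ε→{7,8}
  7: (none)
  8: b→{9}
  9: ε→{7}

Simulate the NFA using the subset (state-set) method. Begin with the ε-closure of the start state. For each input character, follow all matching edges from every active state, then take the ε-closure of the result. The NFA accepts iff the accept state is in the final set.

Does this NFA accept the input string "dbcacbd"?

Answer: REJECT

Trace:
S₀ = ε-closure({0}) = {0,2,4}
'd' @ 1: {1,3,5,6,7,8}  [accepting]
'b' @ 2: {7,9}  [accepting]
'c' @ 3: {}  — state set empty
rest 'acbd' ignored (set empty)
end set {} — state 7 not in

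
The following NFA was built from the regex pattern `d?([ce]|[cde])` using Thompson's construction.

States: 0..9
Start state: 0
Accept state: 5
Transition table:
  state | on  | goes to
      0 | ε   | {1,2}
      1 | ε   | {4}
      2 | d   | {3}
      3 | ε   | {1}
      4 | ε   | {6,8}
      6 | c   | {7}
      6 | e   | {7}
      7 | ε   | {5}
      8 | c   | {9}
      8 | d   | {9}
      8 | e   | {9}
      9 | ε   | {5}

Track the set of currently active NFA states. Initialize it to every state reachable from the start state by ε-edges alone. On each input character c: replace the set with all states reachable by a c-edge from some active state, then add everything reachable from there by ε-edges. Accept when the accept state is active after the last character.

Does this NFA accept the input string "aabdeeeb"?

start: ε-closure({0}) = {0,1,2,4,6,8}
'a' @ 1: {}  — state set empty
rest 'abdeeeb' ignored (set empty)
after full input: {}  (accept=5 not in)

Answer: REJECT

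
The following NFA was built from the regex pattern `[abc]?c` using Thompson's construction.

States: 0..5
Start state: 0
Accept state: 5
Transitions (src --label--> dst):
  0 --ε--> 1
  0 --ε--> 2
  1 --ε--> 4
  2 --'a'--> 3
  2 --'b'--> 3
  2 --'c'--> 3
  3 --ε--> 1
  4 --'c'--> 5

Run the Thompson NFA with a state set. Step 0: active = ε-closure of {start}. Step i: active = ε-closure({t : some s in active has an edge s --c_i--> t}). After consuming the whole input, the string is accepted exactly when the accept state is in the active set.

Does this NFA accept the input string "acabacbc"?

initial (ε-close {0}): {0,1,2,4}
'a' @ 1: {1,3,4}
'c' @ 2: {5}  ✓accept
'a' @ 3: {}  — no active states
rest 'bacbc' ignored (set empty)
final: {}; accept 5 not in set

Answer: REJECT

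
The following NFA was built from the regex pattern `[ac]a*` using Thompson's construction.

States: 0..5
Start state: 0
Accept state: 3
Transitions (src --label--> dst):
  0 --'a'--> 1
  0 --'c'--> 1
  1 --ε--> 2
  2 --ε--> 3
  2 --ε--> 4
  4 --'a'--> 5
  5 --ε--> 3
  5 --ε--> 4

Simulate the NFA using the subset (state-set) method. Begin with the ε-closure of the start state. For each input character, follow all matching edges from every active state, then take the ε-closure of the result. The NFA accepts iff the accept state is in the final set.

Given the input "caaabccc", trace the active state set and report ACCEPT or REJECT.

initial (ε-close {0}): {0}
'c' @ 1: {1,2,3,4}  (accept∈set)
'a' @ 2: {3,4,5}  (accept∈set)
'a' @ 3: {3,4,5}  (accept∈set)
'a' @ 4: {3,4,5}  (accept∈set)
'b' @ 5: {}  — dead — no transitions
rest 'ccc' ignored (set empty)
end set {} — state 3 not in

Answer: REJECT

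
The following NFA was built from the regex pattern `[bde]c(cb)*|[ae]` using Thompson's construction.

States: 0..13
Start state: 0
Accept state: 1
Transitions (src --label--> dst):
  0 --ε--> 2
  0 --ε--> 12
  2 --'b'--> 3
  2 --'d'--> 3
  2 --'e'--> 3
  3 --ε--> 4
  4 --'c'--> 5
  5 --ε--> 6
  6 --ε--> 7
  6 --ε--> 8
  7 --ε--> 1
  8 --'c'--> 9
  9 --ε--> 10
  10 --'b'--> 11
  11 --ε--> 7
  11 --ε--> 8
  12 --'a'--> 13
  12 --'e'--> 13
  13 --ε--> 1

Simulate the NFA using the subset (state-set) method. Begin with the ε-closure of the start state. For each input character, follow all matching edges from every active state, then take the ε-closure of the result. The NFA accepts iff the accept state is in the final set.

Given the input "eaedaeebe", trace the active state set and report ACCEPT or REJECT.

Answer: REJECT

Steps:
S₀ = ε-closure({0}) = {0,2,12}
'e' @ 1: {1,3,4,13}  [accepting]
'a' @ 2: {}  — dead — no transitions
rest 'edaeebe' ignored (set empty)
final: {}; accept 1 not in set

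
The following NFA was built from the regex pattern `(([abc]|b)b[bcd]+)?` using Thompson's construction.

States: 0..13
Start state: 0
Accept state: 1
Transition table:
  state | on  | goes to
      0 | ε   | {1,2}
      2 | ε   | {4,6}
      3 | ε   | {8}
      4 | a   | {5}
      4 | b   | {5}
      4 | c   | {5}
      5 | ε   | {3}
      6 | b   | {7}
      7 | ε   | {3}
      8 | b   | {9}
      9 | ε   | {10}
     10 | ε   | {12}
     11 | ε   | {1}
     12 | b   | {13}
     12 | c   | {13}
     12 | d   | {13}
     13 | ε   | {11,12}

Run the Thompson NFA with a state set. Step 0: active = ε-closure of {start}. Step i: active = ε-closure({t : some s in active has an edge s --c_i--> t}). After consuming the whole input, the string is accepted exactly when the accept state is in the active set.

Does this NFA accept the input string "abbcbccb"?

S₀ = ε-closure({0}) = {0,1,2,4,6}
'a' @ 1: {3,5,8}
'b' @ 2: {9,10,12}
'b' @ 3: {1,11,12,13}  [accepting]
'c' @ 4: {1,11,12,13}  [accepting]
'b' @ 5: {1,11,12,13}  [accepting]
'c' @ 6: {1,11,12,13}  [accepting]
'c' @ 7: {1,11,12,13}  [accepting]
'b' @ 8: {1,11,12,13}  [accepting]
final: {1,11,12,13}; accept 1 in set

Answer: ACCEPT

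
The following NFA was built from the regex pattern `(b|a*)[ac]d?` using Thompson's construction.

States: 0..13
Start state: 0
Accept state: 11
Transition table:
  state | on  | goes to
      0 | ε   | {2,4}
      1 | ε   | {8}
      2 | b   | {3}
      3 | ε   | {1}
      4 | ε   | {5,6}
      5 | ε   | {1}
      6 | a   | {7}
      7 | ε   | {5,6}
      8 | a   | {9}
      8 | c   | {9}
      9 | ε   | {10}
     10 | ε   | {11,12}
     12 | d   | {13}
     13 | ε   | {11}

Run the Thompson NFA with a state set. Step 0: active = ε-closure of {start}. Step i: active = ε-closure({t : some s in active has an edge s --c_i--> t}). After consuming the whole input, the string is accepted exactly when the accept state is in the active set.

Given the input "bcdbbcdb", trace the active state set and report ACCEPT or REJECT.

S₀ = ε-closure({0}) = {0,1,2,4,5,6,8}
'b' @ 1: {1,3,8}
'c' @ 2: {9,10,11,12}  (accept∈set)
'd' @ 3: {11,13}  (accept∈set)
'b' @ 4: {}  — dead — no transitions
rest 'bcdb' ignored (set empty)
after full input: {}  (accept=11 not in)

Answer: REJECT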